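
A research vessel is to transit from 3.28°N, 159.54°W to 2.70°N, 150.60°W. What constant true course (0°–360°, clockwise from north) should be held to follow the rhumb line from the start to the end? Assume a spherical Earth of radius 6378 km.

Meridional parts: M(φ₁)=+0.0573, M(φ₂)=+0.0471 → ΔM = -0.0101;  Δλ = +0.1560 rad
tan C = Δλ / ΔM = -15.3927 → C = 93.72°

93.7°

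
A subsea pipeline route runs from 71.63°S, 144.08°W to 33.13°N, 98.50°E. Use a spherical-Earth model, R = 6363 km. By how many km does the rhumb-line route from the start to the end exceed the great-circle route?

Great circle: cos σ = sin φ₁ sin φ₂ + cos φ₁ cos φ₂ cos Δλ,  σ = 2.2656 rad → d_gc = 14415.9 km
Rhumb line: Δψ = +2.4355, q = Δφ/Δψ = 0.7507, d_rh = R√(Δφ²+q²Δλ²) = 15205.0 km
Excess = 15205.0 − 14415.9 = 789.1 ≈ 789 km

789 km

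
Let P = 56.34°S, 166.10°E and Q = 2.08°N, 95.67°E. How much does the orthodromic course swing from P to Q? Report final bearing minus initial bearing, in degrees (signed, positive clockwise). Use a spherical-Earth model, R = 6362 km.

Initial bearing θ₁ = atan2(sin Δλ cos φ₂, cos φ₁ sin φ₂ − sin φ₁ cos φ₂ cos Δλ) = 287.60°
Final bearing θ₂ = (initial bearing from the destination back to the start) + 180° = 328.08°
Δθ = θ₂ − θ₁ = +40.5°

+40.5°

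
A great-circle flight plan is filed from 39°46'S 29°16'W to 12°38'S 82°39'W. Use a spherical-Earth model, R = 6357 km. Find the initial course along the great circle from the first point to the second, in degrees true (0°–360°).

θ = atan2( sin Δλ·cos φ₂ ,  cos φ₁ sin φ₂ − sin φ₁ cos φ₂ cos Δλ )
  = atan2(-0.7832, +0.2042) = 284.61°

284.6°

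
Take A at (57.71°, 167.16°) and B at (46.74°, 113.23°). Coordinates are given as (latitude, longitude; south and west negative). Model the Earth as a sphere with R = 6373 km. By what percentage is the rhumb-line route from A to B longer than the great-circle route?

2.4%

Great circle: σ = 0.5896 rad → d_gc = Rσ = 3757.3 km
Rhumb: Δφ = -0.1915, Δλ = -0.9413, Δψ = -0.3147, q = Δφ/Δψ = 0.6085 → d_rh = R√(Δφ²+q²Δλ²) = 3848.6 km
Excess = (3848.6 − 3757.3) / 3757.3 = 91.3 / 3757.3 = 2.43% ≈ 2.4%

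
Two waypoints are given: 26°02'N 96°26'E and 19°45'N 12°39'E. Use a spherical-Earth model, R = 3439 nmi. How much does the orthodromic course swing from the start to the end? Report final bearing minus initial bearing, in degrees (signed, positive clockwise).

Initial bearing θ₁ = atan2(sin Δλ cos φ₂, cos φ₁ sin φ₂ − sin φ₁ cos φ₂ cos Δλ) = 285.47°
Final bearing θ₂ = (initial bearing from the destination back to the start) + 180° = 246.94°
Δθ = θ₂ − θ₁ = -38.5°

-38.5°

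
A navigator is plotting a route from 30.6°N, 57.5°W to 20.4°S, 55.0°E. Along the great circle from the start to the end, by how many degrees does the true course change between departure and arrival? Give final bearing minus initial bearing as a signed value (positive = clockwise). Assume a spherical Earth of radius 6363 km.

Initial bearing θ₁ = atan2(sin Δλ cos φ₂, cos φ₁ sin φ₂ − sin φ₁ cos φ₂ cos Δλ) = 97.72°
Final bearing θ₂ = (initial bearing from the destination back to the start) + 180° = 114.49°
Δθ = θ₂ − θ₁ = +16.8°

+16.8°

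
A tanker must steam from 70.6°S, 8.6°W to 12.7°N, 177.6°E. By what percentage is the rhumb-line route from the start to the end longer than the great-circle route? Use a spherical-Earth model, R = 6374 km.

Great circle: σ = 2.1288 rad → d_gc = Rσ = 13569.0 km
Rhumb: Δφ = +1.4539, Δλ = -3.0334, Δψ = +1.9900, q = Δφ/Δψ = 0.7306 → d_rh = R√(Δφ²+q²Δλ²) = 16894.2 km
Excess = (16894.2 − 13569.0) / 13569.0 = 3325.2 / 13569.0 = 24.51% ≈ 24.5%

24.5%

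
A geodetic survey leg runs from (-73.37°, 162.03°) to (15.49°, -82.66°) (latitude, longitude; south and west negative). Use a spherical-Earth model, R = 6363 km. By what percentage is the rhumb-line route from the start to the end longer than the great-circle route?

Great circle: σ = 1.9539 rad → d_gc = Rσ = 12432.7 km
Rhumb: Δφ = +1.5509, Δλ = +2.0125, Δψ = +2.1968, q = Δφ/Δψ = 0.7060 → d_rh = R√(Δφ²+q²Δλ²) = 13383.5 km
Excess = (13383.5 − 12432.7) / 12432.7 = 950.8 / 12432.7 = 7.648% ≈ 7.6%

7.6%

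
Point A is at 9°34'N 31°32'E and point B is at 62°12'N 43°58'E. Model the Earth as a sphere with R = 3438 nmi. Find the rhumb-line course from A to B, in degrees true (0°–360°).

Δψ = ln[tan(π/4+φ₂/2)/tan(π/4+φ₁/2)] = +1.2287
Δλ = +0.2170 rad (taken the short way round)
course = atan2(Δλ, Δψ) = 10.02°

10.0°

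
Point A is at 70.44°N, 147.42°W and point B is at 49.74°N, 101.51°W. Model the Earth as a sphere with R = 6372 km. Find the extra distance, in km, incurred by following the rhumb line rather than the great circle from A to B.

68 km

Great circle: cos σ = sin φ₁ sin φ₂ + cos φ₁ cos φ₂ cos Δλ,  σ = 0.5164 rad → d_gc = 3290.2 km
Rhumb line: Δψ = -0.7545, q = Δφ/Δψ = 0.4789, d_rh = R√(Δφ²+q²Δλ²) = 3358.2 km
Excess = 3358.2 − 3290.2 = 68.0 ≈ 68 km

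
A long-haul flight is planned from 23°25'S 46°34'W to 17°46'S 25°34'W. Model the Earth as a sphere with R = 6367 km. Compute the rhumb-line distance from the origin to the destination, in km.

Rhumb course C = atan2(Δλ, Δψ) with Δψ = ln[tan(π/4+φ₂/2)/tan(π/4+φ₁/2)] = +0.1054, Δλ = +0.3665 → C = 73.96°
d = R·|Δφ| / |cos C| = 6367·0.09861 / 0.27636 = 2272 km

2272 km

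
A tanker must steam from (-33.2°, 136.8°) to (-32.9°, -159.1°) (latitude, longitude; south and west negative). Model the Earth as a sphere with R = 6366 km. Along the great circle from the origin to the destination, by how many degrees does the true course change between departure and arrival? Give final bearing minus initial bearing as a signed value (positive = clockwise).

-37.7°

Initial bearing θ₁ = atan2(sin Δλ cos φ₂, cos φ₁ sin φ₂ − sin φ₁ cos φ₂ cos Δλ) = 108.57°
Final bearing θ₂ = (initial bearing from the destination back to the start) + 180° = 70.86°
Δθ = θ₂ − θ₁ = -37.7°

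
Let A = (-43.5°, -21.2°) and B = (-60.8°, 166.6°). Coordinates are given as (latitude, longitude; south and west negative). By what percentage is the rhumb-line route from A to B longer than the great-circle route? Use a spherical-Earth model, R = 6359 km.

39.5%

Great circle: σ = 1.3178 rad → d_gc = Rσ = 8380.1 km
Rhumb: Δφ = -0.3019, Δλ = -3.0055, Δψ = -0.5004, q = Δφ/Δψ = 0.6034 → d_rh = R√(Δφ²+q²Δλ²) = 11690.6 km
Excess = (11690.6 − 8380.1) / 8380.1 = 3310.5 / 8380.1 = 39.50% ≈ 39.5%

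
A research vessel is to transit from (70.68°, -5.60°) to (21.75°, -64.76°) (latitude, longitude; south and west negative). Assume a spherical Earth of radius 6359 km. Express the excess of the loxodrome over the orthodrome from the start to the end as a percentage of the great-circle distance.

2.6%

Great circle: σ = 1.0388 rad → d_gc = Rσ = 6606.0 km
Rhumb: Δφ = -0.8540, Δλ = -1.0325, Δψ = -1.3816, q = Δφ/Δψ = 0.6181 → d_rh = R√(Δφ²+q²Δλ²) = 6779.5 km
Excess = (6779.5 − 6606.0) / 6606.0 = 173.5 / 6606.0 = 2.63% ≈ 2.6%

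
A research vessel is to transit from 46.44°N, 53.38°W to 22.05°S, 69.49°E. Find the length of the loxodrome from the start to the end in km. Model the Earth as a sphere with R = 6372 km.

14595 km

Rhumb course C = atan2(Δλ, Δψ) with Δψ = ln[tan(π/4+φ₂/2)/tan(π/4+φ₁/2)] = -1.3121, Δλ = +2.1445 → C = 121.46°
d = R·|Δφ| / |cos C| = 6372·1.19538 / 0.52190 = 14595 km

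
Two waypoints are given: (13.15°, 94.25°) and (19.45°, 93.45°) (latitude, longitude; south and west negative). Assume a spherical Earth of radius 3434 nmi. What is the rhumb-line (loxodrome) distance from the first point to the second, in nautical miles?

Δψ = ln[tan(π/4+φ₂/2)/tan(π/4+φ₁/2)] = +0.1146;  Δφ = +0.1100 rad,  Δλ = -0.0140 rad
q = Δφ/Δψ = 0.9592
d = R·√(Δφ² + q²Δλ²) = 3434·0.11077 = 380 nmi

380 nmi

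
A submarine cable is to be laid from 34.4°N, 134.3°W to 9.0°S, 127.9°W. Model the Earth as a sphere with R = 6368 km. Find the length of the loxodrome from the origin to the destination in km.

4871 km

Δψ = ln[tan(π/4+φ₂/2)/tan(π/4+φ₁/2)] = -0.7978;  Δφ = -0.7575 rad,  Δλ = +0.1117 rad
q = Δφ/Δψ = 0.9494
d = R·√(Δφ² + q²Δλ²) = 6368·0.76486 = 4871 km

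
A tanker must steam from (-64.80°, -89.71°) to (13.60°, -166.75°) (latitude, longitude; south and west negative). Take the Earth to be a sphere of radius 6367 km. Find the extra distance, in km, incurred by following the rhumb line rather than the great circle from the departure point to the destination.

249 km

Great circle: cos σ = sin φ₁ sin φ₂ + cos φ₁ cos φ₂ cos Δλ,  σ = 1.6910 rad → d_gc = 10766.8 km
Rhumb line: Δψ = +1.7379, q = Δφ/Δψ = 0.7874, d_rh = R√(Δφ²+q²Δλ²) = 11015.5 km
Excess = 11015.5 − 10766.8 = 248.7 ≈ 249 km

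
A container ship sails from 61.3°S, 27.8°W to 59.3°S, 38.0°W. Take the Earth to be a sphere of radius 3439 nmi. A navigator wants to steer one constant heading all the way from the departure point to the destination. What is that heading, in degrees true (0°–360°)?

Δψ = ln[tan(π/4+φ₂/2)/tan(π/4+φ₁/2)] = +0.0705
Δλ = -0.1780 rad (taken the short way round)
course = atan2(Δλ, Δψ) = 291.60°

291.6°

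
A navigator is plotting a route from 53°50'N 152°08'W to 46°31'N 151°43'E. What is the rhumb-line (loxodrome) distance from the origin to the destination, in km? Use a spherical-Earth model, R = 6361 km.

4064 km

Rhumb course C = atan2(Δλ, Δψ) with Δψ = ln[tan(π/4+φ₂/2)/tan(π/4+φ₁/2)] = -0.1999, Δλ = -0.9800 → C = 258.47°
d = R·|Δφ| / |cos C| = 6361·0.12770 / 0.19988 = 4064 km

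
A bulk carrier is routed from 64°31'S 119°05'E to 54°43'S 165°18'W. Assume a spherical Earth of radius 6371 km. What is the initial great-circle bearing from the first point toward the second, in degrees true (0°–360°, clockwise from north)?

θ = atan2( sin Δλ·cos φ₂ ,  cos φ₁ sin φ₂ − sin φ₁ cos φ₂ cos Δλ )
  = atan2(+0.5595, -0.2217) = 111.61°

111.6°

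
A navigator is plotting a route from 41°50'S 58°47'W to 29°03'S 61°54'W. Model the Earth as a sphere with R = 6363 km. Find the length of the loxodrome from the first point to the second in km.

1447 km

Δψ = ln[tan(π/4+φ₂/2)/tan(π/4+φ₁/2)] = +0.2750;  Δφ = +0.2231 rad,  Δλ = -0.0544 rad
q = Δφ/Δψ = 0.8113
d = R·√(Δφ² + q²Δλ²) = 6363·0.22743 = 1447 km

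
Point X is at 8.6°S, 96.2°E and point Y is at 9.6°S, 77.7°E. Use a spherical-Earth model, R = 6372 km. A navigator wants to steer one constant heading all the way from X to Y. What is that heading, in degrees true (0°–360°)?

266.9°

Δψ = ln[tan(π/4+φ₂/2)/tan(π/4+φ₁/2)] = -0.0177
Δλ = -0.3229 rad (taken the short way round)
course = atan2(Δλ, Δψ) = 266.87°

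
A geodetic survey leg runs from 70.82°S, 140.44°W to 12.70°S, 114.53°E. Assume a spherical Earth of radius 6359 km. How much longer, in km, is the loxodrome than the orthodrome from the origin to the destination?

778 km

Great circle: cos σ = sin φ₁ sin φ₂ + cos φ₁ cos φ₂ cos Δλ,  σ = 1.4459 rad → d_gc = 9194.8 km
Rhumb line: Δψ = +1.5546, q = Δφ/Δψ = 0.6525, d_rh = R√(Δφ²+q²Δλ²) = 9973.0 km
Excess = 9973.0 − 9194.8 = 778.2 ≈ 778 km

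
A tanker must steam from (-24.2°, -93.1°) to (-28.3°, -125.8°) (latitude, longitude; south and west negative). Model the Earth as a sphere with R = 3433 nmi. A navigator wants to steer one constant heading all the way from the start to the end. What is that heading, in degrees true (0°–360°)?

Meridional parts: M(φ₁)=-0.4355, M(φ₂)=-0.5153 → ΔM = -0.0798;  Δλ = -0.5707 rad
tan C = Δλ / ΔM = +7.1508 → C = 262.04°

262.0°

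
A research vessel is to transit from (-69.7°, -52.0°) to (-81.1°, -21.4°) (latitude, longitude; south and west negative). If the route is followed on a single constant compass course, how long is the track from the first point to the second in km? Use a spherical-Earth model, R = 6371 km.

Δψ = ln[tan(π/4+φ₂/2)/tan(π/4+φ₁/2)] = -0.8331;  Δφ = -0.1990 rad,  Δλ = +0.5341 rad
q = Δφ/Δψ = 0.2388
d = R·√(Δφ² + q²Δλ²) = 6371·0.23634 = 1506 km

1506 km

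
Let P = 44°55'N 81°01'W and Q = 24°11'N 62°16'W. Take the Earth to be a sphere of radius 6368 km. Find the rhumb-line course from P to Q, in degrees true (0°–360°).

Meridional parts: M(φ₁)=+0.8793, M(φ₂)=+0.4352 → ΔM = -0.4441;  Δλ = +0.3272 rad
tan C = Δλ / ΔM = -0.7369 → C = 143.62°

143.6°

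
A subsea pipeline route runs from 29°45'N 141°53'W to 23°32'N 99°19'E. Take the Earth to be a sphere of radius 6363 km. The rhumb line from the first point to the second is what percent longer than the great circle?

5.6%

Great circle: σ = 1.7572 rad → d_gc = Rσ = 11181.2 km
Rhumb: Δφ = -0.1085, Δλ = -2.0735, Δψ = -0.1215, q = Δφ/Δψ = 0.8932 → d_rh = R√(Δφ²+q²Δλ²) = 11804.1 km
Excess = (11804.1 − 11181.2) / 11181.2 = 622.9 / 11181.2 = 5.57% ≈ 5.6%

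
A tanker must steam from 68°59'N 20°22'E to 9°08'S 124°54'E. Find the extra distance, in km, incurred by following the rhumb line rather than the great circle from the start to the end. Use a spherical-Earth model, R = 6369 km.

684 km

Great circle: cos σ = sin φ₁ sin φ₂ + cos φ₁ cos φ₂ cos Δλ,  σ = 1.8101 rad → d_gc = 11528.6 km
Rhumb line: Δψ = -1.8448, q = Δφ/Δψ = 0.7390, d_rh = R√(Δφ²+q²Δλ²) = 12212.6 km
Excess = 12212.6 − 11528.6 = 684.0 ≈ 684 km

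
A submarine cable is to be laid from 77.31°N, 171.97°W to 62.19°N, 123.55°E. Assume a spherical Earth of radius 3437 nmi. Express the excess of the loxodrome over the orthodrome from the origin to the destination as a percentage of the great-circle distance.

Great circle: σ = 0.4346 rad → d_gc = Rσ = 1493.6 nmi
Rhumb: Δφ = -0.2639, Δλ = -1.1254, Δψ = -0.8004, q = Δφ/Δψ = 0.3297 → d_rh = R√(Δφ²+q²Δλ²) = 1564.9 nmi
Excess = (1564.9 − 1493.6) / 1493.6 = 71.3 / 1493.6 = 4.77% ≈ 4.8%

4.8%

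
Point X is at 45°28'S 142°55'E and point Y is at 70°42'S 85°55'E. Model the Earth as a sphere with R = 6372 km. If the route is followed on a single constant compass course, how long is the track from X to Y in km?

Δψ = ln[tan(π/4+φ₂/2)/tan(π/4+φ₁/2)] = -0.8788;  Δφ = -0.4404 rad,  Δλ = -0.9948 rad
q = Δφ/Δψ = 0.5011
d = R·√(Δφ² + q²Δλ²) = 6372·0.66521 = 4239 km

4239 km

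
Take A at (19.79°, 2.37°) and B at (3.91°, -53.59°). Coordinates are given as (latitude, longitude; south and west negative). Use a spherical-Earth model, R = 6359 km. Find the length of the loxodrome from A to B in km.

6308 km

Rhumb course C = atan2(Δλ, Δψ) with Δψ = ln[tan(π/4+φ₂/2)/tan(π/4+φ₁/2)] = -0.2842, Δλ = -0.9767 → C = 253.78°
d = R·|Δφ| / |cos C| = 6359·0.27716 / 0.27938 = 6308 km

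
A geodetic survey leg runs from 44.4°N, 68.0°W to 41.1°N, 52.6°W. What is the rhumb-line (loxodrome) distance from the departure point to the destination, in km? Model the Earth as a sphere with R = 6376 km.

Δψ = ln[tan(π/4+φ₂/2)/tan(π/4+φ₁/2)] = -0.0785;  Δφ = -0.0576 rad,  Δλ = +0.2688 rad
q = Δφ/Δψ = 0.7340
d = R·√(Δφ² + q²Δλ²) = 6376·0.20553 = 1310 km

1310 km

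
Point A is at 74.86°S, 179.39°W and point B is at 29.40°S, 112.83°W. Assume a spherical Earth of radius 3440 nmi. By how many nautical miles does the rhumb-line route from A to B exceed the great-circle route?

128 nmi

Great circle: cos σ = sin φ₁ sin φ₂ + cos φ₁ cos φ₂ cos Δλ,  σ = 0.9711 rad → d_gc = 3340.6 nmi
Rhumb line: Δψ = +1.4809, q = Δφ/Δψ = 0.5358, d_rh = R√(Δφ²+q²Δλ²) = 3468.9 nmi
Excess = 3468.9 − 3340.6 = 128.3 ≈ 128 nmi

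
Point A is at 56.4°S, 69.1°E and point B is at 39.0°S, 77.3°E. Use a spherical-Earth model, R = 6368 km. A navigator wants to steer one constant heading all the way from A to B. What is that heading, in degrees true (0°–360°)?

Meridional parts: M(φ₁)=-1.1976, M(φ₂)=-0.7403 → ΔM = +0.4573;  Δλ = +0.1431 rad
tan C = Δλ / ΔM = +0.3130 → C = 17.38°

17.4°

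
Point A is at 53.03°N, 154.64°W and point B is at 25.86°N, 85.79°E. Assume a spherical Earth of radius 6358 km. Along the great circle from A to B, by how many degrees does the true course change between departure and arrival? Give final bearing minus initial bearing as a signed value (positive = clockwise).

-96.6°

At departure: θ₁ = atan2(sin Δλ cos φ₂, cos φ₁ sin φ₂ − sin φ₁ cos φ₂ cos Δλ) = 308.25°
At arrival: θ₂ = atan2(sin Δλ cos φ₁, −cos φ₂ sin φ₁ + sin φ₂ cos φ₁ cos Δλ) = 211.66°
Δθ = θ₂ − θ₁ = -96.6°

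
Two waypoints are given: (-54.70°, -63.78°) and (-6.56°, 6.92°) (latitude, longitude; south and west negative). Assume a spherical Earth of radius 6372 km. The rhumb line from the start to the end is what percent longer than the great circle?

2.1%

Great circle: σ = 1.2839 rad → d_gc = Rσ = 8181.0 km
Rhumb: Δφ = +0.8402, Δλ = +1.2339, Δψ = +1.0304, q = Δφ/Δψ = 0.8154 → d_rh = R√(Δφ²+q²Δλ²) = 8352.8 km
Excess = (8352.8 − 8181.0) / 8181.0 = 171.8 / 8181.0 = 2.10% ≈ 2.1%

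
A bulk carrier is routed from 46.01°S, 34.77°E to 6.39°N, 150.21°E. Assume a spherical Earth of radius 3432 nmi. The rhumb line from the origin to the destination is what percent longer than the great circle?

3.6%

Great circle: σ = 1.9569 rad → d_gc = Rσ = 6716.0 nmi
Rhumb: Δφ = +0.9146, Δλ = +2.0148, Δψ = +1.0183, q = Δφ/Δψ = 0.8981 → d_rh = R√(Δφ²+q²Δλ²) = 6958.5 nmi
Excess = (6958.5 − 6716.0) / 6716.0 = 242.5 / 6716.0 = 3.61% ≈ 3.6%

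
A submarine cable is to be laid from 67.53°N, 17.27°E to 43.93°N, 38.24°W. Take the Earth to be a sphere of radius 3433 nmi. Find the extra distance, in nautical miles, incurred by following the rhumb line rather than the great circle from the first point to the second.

63 nmi

Great circle: cos σ = sin φ₁ sin φ₂ + cos φ₁ cos φ₂ cos Δλ,  σ = 0.6485 rad → d_gc = 2226.4 nmi
Rhumb line: Δψ = -0.7611, q = Δφ/Δψ = 0.5412, d_rh = R√(Δφ²+q²Δλ²) = 2289.1 nmi
Excess = 2289.1 − 2226.4 = 62.7 ≈ 63 nmi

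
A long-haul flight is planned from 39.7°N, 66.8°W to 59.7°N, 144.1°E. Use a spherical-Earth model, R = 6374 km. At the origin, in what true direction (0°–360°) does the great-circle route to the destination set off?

344.6°

θ = atan2( sin Δλ·cos φ₂ ,  cos φ₁ sin φ₂ − sin φ₁ cos φ₂ cos Δλ )
  = atan2(-0.2591, +0.9408) = 344.60°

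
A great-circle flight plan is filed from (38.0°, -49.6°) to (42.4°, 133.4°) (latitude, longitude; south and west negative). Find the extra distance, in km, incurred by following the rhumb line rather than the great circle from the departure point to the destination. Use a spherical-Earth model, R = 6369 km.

3961 km

Great circle: cos σ = sin φ₁ sin φ₂ + cos φ₁ cos φ₂ cos Δλ,  σ = 1.7375 rad → d_gc = 11066.39 km
Rhumb line: Δψ = +0.1006, q = Δφ/Δψ = 0.7633, d_rh = R√(Δφ²+q²Δλ²) = 15026.92 km
Excess = 15026.92 − 11066.39 = 3960.53 ≈ 3961 km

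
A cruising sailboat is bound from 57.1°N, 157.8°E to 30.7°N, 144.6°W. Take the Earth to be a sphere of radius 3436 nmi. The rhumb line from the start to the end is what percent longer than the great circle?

2.2%

Great circle: σ = 0.8245 rad → d_gc = Rσ = 2833.0 nmi
Rhumb: Δφ = -0.4608, Δλ = +1.0053, Δψ = -0.6564, q = Δφ/Δψ = 0.7019 → d_rh = R√(Δφ²+q²Δλ²) = 2895.8 nmi
Excess = (2895.8 − 2833.0) / 2833.0 = 62.8 / 2833.0 = 2.22% ≈ 2.2%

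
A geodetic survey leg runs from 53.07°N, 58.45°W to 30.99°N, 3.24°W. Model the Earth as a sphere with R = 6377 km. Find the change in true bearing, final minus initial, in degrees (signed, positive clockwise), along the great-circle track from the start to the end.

+39.3°

Initial bearing θ₁ = atan2(sin Δλ cos φ₂, cos φ₁ sin φ₂ − sin φ₁ cos φ₂ cos Δλ) = 96.61°
Final bearing θ₂ = (initial bearing from the destination back to the start) + 180° = 135.88°
Δθ = θ₂ − θ₁ = +39.3°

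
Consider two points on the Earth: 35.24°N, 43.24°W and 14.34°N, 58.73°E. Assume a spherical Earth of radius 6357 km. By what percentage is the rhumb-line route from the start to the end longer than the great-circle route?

3.3%

Great circle: σ = 1.5920 rad → d_gc = Rσ = 10120.4 km
Rhumb: Δφ = -0.3648, Δλ = +1.7797, Δψ = -0.4050, q = Δφ/Δψ = 0.9006 → d_rh = R√(Δφ²+q²Δλ²) = 10449.9 km
Excess = (10449.9 − 10120.4) / 10120.4 = 329.5 / 10120.4 = 3.26% ≈ 3.3%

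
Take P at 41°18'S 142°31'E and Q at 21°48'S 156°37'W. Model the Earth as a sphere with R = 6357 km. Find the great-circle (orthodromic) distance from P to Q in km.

6016 km

cos σ = sin φ₁ sin φ₂ + cos φ₁ cos φ₂ cos Δλ
      = sin(-41.30°)sin(-21.80°) + cos(-41.30°)cos(-21.80°)cos(60.87°) = 0.5847
σ = 54.219° → d = Rσ = 6357·0.94629 = 6016 km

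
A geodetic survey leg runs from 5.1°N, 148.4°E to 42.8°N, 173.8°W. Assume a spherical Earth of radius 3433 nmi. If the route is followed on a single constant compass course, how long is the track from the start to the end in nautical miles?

3028 nmi

Δψ = ln[tan(π/4+φ₂/2)/tan(π/4+φ₁/2)] = +0.7389;  Δφ = +0.6580 rad,  Δλ = +0.6597 rad
q = Δφ/Δψ = 0.8904
d = R·√(Δφ² + q²Δλ²) = 3433·0.88207 = 3028 nmi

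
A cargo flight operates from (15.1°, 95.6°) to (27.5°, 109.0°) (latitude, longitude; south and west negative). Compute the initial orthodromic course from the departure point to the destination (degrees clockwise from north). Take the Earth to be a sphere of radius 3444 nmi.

42.9°

N = sin Δλ·cos φ₂ = +0.2056;  D = cos φ₁ sin φ₂ − sin φ₁ cos φ₂ cos Δλ = +0.2210
initial course = atan2(N, D) = 42.92°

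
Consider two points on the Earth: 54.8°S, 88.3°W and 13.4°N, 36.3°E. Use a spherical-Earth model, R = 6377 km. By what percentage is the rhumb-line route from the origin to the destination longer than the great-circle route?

5.4%

Great circle: σ = 2.1034 rad → d_gc = Rσ = 13413.4 km
Rhumb: Δφ = +1.1903, Δλ = +2.1747, Δψ = +1.3842, q = Δφ/Δψ = 0.8599 → d_rh = R√(Δφ²+q²Δλ²) = 14136.3 km
Excess = (14136.3 − 13413.4) / 13413.4 = 722.9 / 13413.4 = 5.39% ≈ 5.4%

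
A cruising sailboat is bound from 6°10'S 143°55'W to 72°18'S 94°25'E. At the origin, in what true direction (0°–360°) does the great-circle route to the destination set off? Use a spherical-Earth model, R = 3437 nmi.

N = sin Δλ·cos φ₂ = -0.2588;  D = cos φ₁ sin φ₂ − sin φ₁ cos φ₂ cos Δλ = -0.9643
initial course = atan2(N, D) = 195.02°

195.0°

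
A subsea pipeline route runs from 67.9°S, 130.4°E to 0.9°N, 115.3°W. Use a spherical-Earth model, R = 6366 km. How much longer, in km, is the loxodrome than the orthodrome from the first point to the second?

915 km

Great circle: cos σ = sin φ₁ sin φ₂ + cos φ₁ cos φ₂ cos Δλ,  σ = 1.7410 rad → d_gc = 11083.0 km
Rhumb line: Δψ = +1.6490, q = Δφ/Δψ = 0.7282, d_rh = R√(Δφ²+q²Δλ²) = 11998.1 km
Excess = 11998.1 − 11083.0 = 915.1 ≈ 915 km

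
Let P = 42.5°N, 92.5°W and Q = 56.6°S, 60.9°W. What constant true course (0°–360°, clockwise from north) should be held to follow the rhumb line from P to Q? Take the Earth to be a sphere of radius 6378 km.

164.8°

Meridional parts: M(φ₁)=+0.8210, M(φ₂)=-1.2039 → ΔM = -2.0249;  Δλ = +0.5515 rad
tan C = Δλ / ΔM = -0.2724 → C = 164.76°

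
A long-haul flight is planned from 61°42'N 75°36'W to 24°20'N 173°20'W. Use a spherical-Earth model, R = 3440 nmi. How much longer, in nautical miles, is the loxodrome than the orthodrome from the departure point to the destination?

310 nmi

Great circle: cos σ = sin φ₁ sin φ₂ + cos φ₁ cos φ₂ cos Δλ,  σ = 1.2612 rad → d_gc = 4338.55 nmi
Rhumb line: Δψ = -0.9398, q = Δφ/Δψ = 0.6939, d_rh = R√(Δφ²+q²Δλ²) = 4649.04 nmi
Excess = 4649.04 − 4338.55 = 310.49 ≈ 310 nmi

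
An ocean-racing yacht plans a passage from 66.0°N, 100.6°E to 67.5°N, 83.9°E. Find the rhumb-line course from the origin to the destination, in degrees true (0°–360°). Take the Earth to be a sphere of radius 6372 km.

282.8°

Meridional parts: M(φ₁)=+1.5485, M(φ₂)=+1.6149 → ΔM = +0.0663;  Δλ = -0.2915 rad
tan C = Δλ / ΔM = -4.3933 → C = 282.82°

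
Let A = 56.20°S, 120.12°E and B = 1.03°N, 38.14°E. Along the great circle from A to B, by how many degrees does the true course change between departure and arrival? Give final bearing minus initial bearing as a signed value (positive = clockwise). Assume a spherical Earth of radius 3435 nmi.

Initial bearing θ₁ = atan2(sin Δλ cos φ₂, cos φ₁ sin φ₂ − sin φ₁ cos φ₂ cos Δλ) = 277.25°
Final bearing θ₂ = (initial bearing from the destination back to the start) + 180° = 326.50°
Δθ = θ₂ − θ₁ = +49.3°

+49.3°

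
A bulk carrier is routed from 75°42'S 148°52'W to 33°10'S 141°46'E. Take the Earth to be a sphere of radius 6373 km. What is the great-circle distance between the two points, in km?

cos σ = sin φ₁ sin φ₂ + cos φ₁ cos φ₂ cos Δλ
      = sin(-75.70°)sin(-33.17°) + cos(-75.70°)cos(-33.17°)cos(-69.37°) = 0.6030
σ = 52.916° → d = Rσ = 6373·0.92356 = 5886 km

5886 km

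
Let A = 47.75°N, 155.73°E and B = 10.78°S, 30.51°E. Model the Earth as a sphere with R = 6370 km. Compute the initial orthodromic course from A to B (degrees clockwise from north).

θ = atan2( sin Δλ·cos φ₂ ,  cos φ₁ sin φ₂ − sin φ₁ cos φ₂ cos Δλ )
  = atan2(-0.8025, +0.2936) = 290.10°

290.1°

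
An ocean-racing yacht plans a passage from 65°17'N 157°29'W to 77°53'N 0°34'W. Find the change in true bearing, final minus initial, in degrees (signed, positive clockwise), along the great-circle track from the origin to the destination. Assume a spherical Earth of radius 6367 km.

+155.8°

Initial bearing θ₁ = atan2(sin Δλ cos φ₂, cos φ₁ sin φ₂ − sin φ₁ cos φ₂ cos Δλ) = 8.02°
Final bearing θ₂ = (initial bearing from the destination back to the start) + 180° = 163.87°
Δθ = θ₂ − θ₁ = +155.8°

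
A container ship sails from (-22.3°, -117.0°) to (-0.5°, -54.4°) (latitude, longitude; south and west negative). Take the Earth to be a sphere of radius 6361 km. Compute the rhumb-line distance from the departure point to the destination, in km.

Rhumb course C = atan2(Δλ, Δψ) with Δψ = ln[tan(π/4+φ₂/2)/tan(π/4+φ₁/2)] = +0.3907, Δλ = +1.0926 → C = 70.32°
d = R·|Δφ| / |cos C| = 6361·0.38048 / 0.33671 = 7188 km

7188 km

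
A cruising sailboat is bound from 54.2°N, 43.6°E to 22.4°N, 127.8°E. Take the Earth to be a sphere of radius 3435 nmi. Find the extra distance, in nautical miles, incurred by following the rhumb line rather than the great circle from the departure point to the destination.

Great circle: cos σ = sin φ₁ sin φ₂ + cos φ₁ cos φ₂ cos Δλ,  σ = 1.1985 rad → d_gc = 4117.0 nmi
Rhumb line: Δψ = -0.7288, q = Δφ/Δψ = 0.7615, d_rh = R√(Δφ²+q²Δλ²) = 4290.9 nmi
Excess = 4290.9 − 4117.0 = 173.9 ≈ 174 nmi

174 nmi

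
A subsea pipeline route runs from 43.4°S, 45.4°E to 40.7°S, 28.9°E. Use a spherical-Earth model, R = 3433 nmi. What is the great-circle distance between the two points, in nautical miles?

750 nmi

cos σ = sin φ₁ sin φ₂ + cos φ₁ cos φ₂ cos Δλ
      = sin(-43.40°)sin(-40.70°) + cos(-43.40°)cos(-40.70°)cos(-16.50°) = 0.9762
σ = 12.524° → d = Rσ = 3433·0.21858 = 750 nmi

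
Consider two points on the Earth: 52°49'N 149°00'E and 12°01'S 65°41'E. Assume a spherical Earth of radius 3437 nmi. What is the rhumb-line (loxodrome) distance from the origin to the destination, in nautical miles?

5833 nmi

Δψ = ln[tan(π/4+φ₂/2)/tan(π/4+φ₁/2)] = -1.3008;  Δφ = -1.1316 rad,  Δλ = -1.4542 rad
q = Δφ/Δψ = 0.8699
d = R·√(Δφ² + q²Δλ²) = 3437·1.69720 = 5833 nmi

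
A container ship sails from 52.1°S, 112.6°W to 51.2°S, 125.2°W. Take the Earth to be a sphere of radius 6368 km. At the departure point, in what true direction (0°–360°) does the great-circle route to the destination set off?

N = sin Δλ·cos φ₂ = -0.1367;  D = cos φ₁ sin φ₂ − sin φ₁ cos φ₂ cos Δλ = +0.0038
initial course = atan2(N, D) = 271.59°

271.6°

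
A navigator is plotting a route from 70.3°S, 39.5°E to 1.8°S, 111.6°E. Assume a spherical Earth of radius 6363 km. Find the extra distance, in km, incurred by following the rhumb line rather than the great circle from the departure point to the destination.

282 km

Great circle: cos σ = sin φ₁ sin φ₂ + cos φ₁ cos φ₂ cos Δλ,  σ = 1.4373 rad → d_gc = 9145.4 km
Rhumb line: Δψ = +1.7194, q = Δφ/Δψ = 0.6953, d_rh = R√(Δφ²+q²Δλ²) = 9427.0 km
Excess = 9427.0 − 9145.4 = 281.6 ≈ 282 km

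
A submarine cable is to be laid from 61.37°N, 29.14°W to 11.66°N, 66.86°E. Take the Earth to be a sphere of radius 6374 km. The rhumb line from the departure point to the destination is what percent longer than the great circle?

5.6%

Great circle: σ = 1.4421 rad → d_gc = Rσ = 9191.9 km
Rhumb: Δφ = -0.8676, Δλ = +1.6755, Δψ = -1.1609, q = Δφ/Δψ = 0.7474 → d_rh = R√(Δφ²+q²Δλ²) = 9710.3 km
Excess = (9710.3 − 9191.9) / 9191.9 = 518.4 / 9191.9 = 5.64% ≈ 5.6%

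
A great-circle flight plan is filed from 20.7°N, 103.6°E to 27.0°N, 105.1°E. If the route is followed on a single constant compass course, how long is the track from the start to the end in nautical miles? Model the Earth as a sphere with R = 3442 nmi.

387 nmi

Rhumb course C = atan2(Δλ, Δψ) with Δψ = ln[tan(π/4+φ₂/2)/tan(π/4+φ₁/2)] = +0.1203, Δλ = +0.0262 → C = 12.28°
d = R·|Δφ| / |cos C| = 3442·0.10996 / 0.97713 = 387 nmi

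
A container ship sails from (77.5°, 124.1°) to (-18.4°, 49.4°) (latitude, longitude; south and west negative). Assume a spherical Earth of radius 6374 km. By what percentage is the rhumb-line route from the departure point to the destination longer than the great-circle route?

3.0%

Great circle: σ = 1.8276 rad → d_gc = Rσ = 11649.0 km
Rhumb: Δφ = -1.6738, Δλ = -1.3038, Δψ = -2.5385, q = Δφ/Δψ = 0.6594 → d_rh = R√(Δφ²+q²Δλ²) = 11993.5 km
Excess = (11993.5 − 11649.0) / 11649.0 = 344.5 / 11649.0 = 2.96% ≈ 3.0%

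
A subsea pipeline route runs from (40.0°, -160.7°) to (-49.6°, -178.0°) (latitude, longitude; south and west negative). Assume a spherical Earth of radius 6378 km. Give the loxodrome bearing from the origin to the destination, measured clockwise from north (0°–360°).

Δψ = ln[tan(π/4+φ₂/2)/tan(π/4+φ₁/2)] = -1.7628
Δλ = -0.3019 rad (taken the short way round)
course = atan2(Δλ, Δψ) = 189.72°

189.7°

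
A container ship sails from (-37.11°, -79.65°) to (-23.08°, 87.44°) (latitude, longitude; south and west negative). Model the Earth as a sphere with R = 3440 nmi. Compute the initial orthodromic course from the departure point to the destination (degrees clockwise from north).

166.5°

N = sin Δλ·cos φ₂ = +0.2055;  D = cos φ₁ sin φ₂ − sin φ₁ cos φ₂ cos Δλ = -0.8536
initial course = atan2(N, D) = 166.46°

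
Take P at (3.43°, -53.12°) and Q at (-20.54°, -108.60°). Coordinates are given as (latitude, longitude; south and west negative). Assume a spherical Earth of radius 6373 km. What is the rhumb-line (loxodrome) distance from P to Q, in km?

Δψ = ln[tan(π/4+φ₂/2)/tan(π/4+φ₁/2)] = -0.4263;  Δφ = -0.4184 rad,  Δλ = -0.9683 rad
q = Δφ/Δψ = 0.9813
d = R·√(Δφ² + q²Δλ²) = 6373·1.03822 = 6617 km

6617 km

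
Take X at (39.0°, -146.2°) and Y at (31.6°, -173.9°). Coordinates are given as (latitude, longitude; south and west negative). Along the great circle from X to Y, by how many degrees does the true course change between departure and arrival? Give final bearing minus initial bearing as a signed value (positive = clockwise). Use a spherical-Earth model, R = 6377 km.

Initial bearing θ₁ = atan2(sin Δλ cos φ₂, cos φ₁ sin φ₂ − sin φ₁ cos φ₂ cos Δλ) = 260.34°
Final bearing θ₂ = (initial bearing from the destination back to the start) + 180° = 244.09°
Δθ = θ₂ − θ₁ = -16.3°

-16.3°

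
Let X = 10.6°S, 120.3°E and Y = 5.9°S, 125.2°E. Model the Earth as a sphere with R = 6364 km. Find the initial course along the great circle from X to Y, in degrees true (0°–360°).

θ = atan2( sin Δλ·cos φ₂ ,  cos φ₁ sin φ₂ − sin φ₁ cos φ₂ cos Δλ )
  = atan2(+0.0850, +0.0813) = 46.27°

46.3°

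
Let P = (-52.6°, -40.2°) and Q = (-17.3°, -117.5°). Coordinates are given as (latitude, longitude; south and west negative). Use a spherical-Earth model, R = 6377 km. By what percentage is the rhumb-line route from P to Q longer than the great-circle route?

Great circle: σ = 1.1985 rad → d_gc = Rσ = 7643.0 km
Rhumb: Δφ = +0.6161, Δλ = -1.3491, Δψ = +0.7766, q = Δφ/Δψ = 0.7933 → d_rh = R√(Δφ²+q²Δλ²) = 7875.0 km
Excess = (7875.0 − 7643.0) / 7643.0 = 232.0 / 7643.0 = 3.04% ≈ 3.0%

3.0%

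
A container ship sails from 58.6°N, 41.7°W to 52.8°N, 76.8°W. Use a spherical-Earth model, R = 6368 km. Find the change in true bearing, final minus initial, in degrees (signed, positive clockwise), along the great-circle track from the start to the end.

-29.3°

Initial bearing θ₁ = atan2(sin Δλ cos φ₂, cos φ₁ sin φ₂ − sin φ₁ cos φ₂ cos Δλ) = 268.81°
Final bearing θ₂ = (initial bearing from the destination back to the start) + 180° = 239.49°
Δθ = θ₂ − θ₁ = -29.3°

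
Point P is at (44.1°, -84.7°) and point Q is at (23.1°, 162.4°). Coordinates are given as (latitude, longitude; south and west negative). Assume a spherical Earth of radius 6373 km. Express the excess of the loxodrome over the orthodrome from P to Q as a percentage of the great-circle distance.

7.1%

Great circle: σ = 1.5548 rad → d_gc = Rσ = 9908.7 km
Rhumb: Δφ = -0.3665, Δλ = -1.9705, Δψ = -0.4448, q = Δφ/Δψ = 0.8241 → d_rh = R√(Δφ²+q²Δλ²) = 10608.8 km
Excess = (10608.8 − 9908.7) / 9908.7 = 700.1 / 9908.7 = 7.07% ≈ 7.1%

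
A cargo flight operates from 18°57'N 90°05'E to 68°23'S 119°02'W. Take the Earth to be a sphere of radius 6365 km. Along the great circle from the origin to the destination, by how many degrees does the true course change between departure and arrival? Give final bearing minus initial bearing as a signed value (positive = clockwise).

Initial bearing θ₁ = atan2(sin Δλ cos φ₂, cos φ₁ sin φ₂ − sin φ₁ cos φ₂ cos Δλ) = 166.97°
Final bearing θ₂ = (initial bearing from the destination back to the start) + 180° = 35.36°
Δθ = θ₂ − θ₁ = -131.6°

-131.6°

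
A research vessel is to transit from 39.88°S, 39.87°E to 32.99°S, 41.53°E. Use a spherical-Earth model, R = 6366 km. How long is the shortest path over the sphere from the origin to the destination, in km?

cos σ = sin φ₁ sin φ₂ + cos φ₁ cos φ₂ cos Δλ
      = sin(-39.88°)sin(-32.99°) + cos(-39.88°)cos(-32.99°)cos(1.66°) = 0.9925
σ = 7.018° → d = Rσ = 6366·0.12248 = 780 km

780 km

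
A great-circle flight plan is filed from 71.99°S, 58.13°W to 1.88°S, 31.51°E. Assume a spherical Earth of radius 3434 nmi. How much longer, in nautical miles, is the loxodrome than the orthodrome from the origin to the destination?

275 nmi

Great circle: cos σ = sin φ₁ sin φ₂ + cos φ₁ cos φ₂ cos Δλ,  σ = 1.5376 rad → d_gc = 5280.3 nmi
Rhumb line: Δψ = +1.8093, q = Δφ/Δψ = 0.6763, d_rh = R√(Δφ²+q²Δλ²) = 5555.1 nmi
Excess = 5555.1 − 5280.3 = 274.8 ≈ 275 nmi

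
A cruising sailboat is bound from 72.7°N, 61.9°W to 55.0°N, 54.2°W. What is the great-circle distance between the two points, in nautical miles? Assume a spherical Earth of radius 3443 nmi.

Haversine: a = sin²(Δφ/2)+cos φ₁ cos φ₂ sin²(Δλ/2) = 0.02444;  σ = 2·atan2(√a,√(1−a))
σ = 17.988° → d = Rσ = 3443·0.31394 = 1081 nmi

1081 nmi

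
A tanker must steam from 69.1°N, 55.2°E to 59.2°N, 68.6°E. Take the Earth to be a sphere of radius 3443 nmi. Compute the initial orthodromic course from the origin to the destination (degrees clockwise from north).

N = sin Δλ·cos φ₂ = +0.1187;  D = cos φ₁ sin φ₂ − sin φ₁ cos φ₂ cos Δλ = -0.1589
initial course = atan2(N, D) = 143.25°

143.2°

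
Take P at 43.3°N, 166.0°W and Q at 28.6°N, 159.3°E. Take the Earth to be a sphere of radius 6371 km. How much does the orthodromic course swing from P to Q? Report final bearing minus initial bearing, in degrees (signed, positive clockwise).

Initial bearing θ₁ = atan2(sin Δλ cos φ₂, cos φ₁ sin φ₂ − sin φ₁ cos φ₂ cos Δλ) = 253.65°
Final bearing θ₂ = (initial bearing from the destination back to the start) + 180° = 232.69°
Δθ = θ₂ − θ₁ = -21.0°

-21.0°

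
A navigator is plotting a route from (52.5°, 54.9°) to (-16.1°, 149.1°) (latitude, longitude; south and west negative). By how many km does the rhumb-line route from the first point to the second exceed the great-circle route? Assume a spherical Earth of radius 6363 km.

238 km

Great circle: cos σ = sin φ₁ sin φ₂ + cos φ₁ cos φ₂ cos Δλ,  σ = 1.8368 rad → d_gc = 11687.3 km
Rhumb line: Δψ = -1.3652, q = Δφ/Δψ = 0.8770, d_rh = R√(Δφ²+q²Δλ²) = 11925.5 km
Excess = 11925.5 − 11687.3 = 238.2 ≈ 238 km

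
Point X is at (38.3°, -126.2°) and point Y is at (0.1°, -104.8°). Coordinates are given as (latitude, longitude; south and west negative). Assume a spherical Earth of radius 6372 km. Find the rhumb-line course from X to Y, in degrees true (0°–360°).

Meridional parts: M(φ₁)=+0.7246, M(φ₂)=+0.0017 → ΔM = -0.7229;  Δλ = +0.3735 rad
tan C = Δλ / ΔM = -0.5167 → C = 152.68°

152.7°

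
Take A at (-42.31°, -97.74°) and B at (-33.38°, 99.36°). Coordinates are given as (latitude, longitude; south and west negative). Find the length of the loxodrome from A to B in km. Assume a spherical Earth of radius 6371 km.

Δψ = ln[tan(π/4+φ₂/2)/tan(π/4+φ₁/2)] = +0.1978;  Δφ = +0.1559 rad,  Δλ = -2.8431 rad
q = Δφ/Δψ = 0.7879
d = R·√(Δφ² + q²Δλ²) = 6371·2.24554 = 14306 km

14306 km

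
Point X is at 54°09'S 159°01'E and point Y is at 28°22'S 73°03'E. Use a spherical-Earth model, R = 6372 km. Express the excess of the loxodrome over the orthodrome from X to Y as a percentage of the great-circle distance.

4.9%

Great circle: σ = 1.1359 rad → d_gc = Rσ = 7237.7 km
Rhumb: Δφ = +0.4500, Δλ = -1.5004, Δψ = +0.6120, q = Δφ/Δψ = 0.7353 → d_rh = R√(Δφ²+q²Δλ²) = 7592.3 km
Excess = (7592.3 − 7237.7) / 7237.7 = 354.6 / 7237.7 = 4.90% ≈ 4.9%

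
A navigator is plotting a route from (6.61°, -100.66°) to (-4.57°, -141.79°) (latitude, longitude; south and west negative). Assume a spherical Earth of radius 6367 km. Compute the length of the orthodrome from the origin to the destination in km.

4729 km

cos σ = sin φ₁ sin φ₂ + cos φ₁ cos φ₂ cos Δλ
      = sin(6.61°)sin(-4.57°) + cos(6.61°)cos(-4.57°)cos(-41.13°) = 0.7367
σ = 42.552° → d = Rσ = 6367·0.74268 = 4729 km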